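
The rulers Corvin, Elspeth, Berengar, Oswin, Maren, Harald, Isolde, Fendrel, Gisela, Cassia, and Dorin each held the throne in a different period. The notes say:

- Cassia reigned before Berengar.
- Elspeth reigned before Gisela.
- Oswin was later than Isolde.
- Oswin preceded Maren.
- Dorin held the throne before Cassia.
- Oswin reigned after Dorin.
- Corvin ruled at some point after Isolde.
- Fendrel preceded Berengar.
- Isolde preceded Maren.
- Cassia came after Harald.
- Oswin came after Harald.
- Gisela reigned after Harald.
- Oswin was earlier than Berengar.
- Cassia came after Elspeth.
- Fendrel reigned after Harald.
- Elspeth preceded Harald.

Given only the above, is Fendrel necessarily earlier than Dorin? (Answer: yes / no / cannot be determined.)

No chain of stated constraints runs from Fendrel to Dorin, and none runs from Dorin to Fendrel either.
So the relative order of Fendrel and Dorin is not fixed by the given facts.

cannot be determined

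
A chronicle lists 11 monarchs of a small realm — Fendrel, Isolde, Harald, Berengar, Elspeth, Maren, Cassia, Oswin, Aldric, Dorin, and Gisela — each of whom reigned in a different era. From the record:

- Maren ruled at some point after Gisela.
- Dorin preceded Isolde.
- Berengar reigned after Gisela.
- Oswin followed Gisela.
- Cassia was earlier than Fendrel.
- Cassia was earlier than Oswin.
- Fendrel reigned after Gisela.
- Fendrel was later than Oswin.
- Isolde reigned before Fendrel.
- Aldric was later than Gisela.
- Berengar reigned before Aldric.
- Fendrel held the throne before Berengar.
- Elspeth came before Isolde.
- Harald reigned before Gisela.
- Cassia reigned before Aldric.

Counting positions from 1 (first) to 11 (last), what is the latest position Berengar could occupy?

Berengar must come before Aldric — 1 ruler forced after them.
Everything else can be placed before Berengar in some valid order, so Berengar can sit as late as position 11 − 1 = 10.

10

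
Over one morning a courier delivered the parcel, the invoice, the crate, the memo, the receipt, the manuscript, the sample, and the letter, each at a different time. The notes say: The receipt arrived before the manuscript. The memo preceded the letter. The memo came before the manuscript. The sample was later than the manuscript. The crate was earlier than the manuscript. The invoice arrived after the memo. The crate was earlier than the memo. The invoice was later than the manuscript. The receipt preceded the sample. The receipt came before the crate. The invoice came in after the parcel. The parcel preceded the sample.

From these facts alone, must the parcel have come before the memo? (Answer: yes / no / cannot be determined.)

No chain of stated constraints runs from the parcel to the memo, and none runs from the memo to the parcel either.
So the relative order of the parcel and the memo is not fixed by the given facts.

cannot be determined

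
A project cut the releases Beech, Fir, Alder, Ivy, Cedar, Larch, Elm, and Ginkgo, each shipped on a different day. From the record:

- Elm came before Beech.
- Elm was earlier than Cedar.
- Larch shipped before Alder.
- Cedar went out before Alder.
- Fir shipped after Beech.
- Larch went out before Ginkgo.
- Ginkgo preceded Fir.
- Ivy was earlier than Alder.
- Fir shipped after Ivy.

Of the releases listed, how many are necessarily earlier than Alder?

Directly stated before Alder: Cedar, Ivy, and Larch.
Elm reaches Alder via Elm → Cedar → Alder.
That's Cedar, Elm, Ivy, and Larch — 4 in all.

4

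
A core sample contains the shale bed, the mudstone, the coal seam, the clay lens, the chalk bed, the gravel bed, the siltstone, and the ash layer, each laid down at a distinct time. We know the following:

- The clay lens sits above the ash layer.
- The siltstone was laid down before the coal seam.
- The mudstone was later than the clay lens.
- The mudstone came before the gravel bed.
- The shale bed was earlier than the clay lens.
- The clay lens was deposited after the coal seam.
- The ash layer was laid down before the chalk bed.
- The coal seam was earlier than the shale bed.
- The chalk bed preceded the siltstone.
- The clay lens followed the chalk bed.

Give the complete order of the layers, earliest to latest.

the ash layer, the chalk bed, the siltstone, the coal seam, the shale bed, the clay lens, the mudstone, the gravel bed

The constraints fix every adjacent pair, so only one ordering works:
the ash layer → the chalk bed → the siltstone → the coal seam → the shale bed → the clay lens → the mudstone → the gravel bed.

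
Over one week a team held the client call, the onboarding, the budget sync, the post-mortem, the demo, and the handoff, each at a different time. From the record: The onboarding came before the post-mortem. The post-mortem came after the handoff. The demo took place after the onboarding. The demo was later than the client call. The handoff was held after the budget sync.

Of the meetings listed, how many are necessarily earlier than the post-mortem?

Directly stated before the post-mortem: the handoff and the onboarding.
The budget sync reaches the post-mortem via the budget sync → the handoff → the post-mortem.
No chain forces the demo (or any of the others) ahead of the post-mortem.
That's the budget sync, the handoff, and the onboarding — 3 in all.

3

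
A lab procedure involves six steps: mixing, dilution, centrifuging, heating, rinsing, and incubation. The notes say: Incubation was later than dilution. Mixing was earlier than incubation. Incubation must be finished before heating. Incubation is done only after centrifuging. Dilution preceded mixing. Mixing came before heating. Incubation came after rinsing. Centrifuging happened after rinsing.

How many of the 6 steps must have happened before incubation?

Directly stated before incubation: centrifuging, dilution, mixing, and rinsing.
No chain forces heating ahead of incubation.
That's centrifuging, dilution, mixing, and rinsing — 4 in all.

4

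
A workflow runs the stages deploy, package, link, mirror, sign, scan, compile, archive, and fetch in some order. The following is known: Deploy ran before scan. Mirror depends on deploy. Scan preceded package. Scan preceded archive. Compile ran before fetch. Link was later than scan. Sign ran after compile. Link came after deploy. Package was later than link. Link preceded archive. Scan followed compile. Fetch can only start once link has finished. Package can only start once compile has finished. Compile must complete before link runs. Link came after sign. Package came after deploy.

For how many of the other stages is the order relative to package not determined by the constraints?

Forced before package: compile, deploy, link, scan, and sign.
That leaves archive, fetch, and mirror with no forced order relative to package — 3.

3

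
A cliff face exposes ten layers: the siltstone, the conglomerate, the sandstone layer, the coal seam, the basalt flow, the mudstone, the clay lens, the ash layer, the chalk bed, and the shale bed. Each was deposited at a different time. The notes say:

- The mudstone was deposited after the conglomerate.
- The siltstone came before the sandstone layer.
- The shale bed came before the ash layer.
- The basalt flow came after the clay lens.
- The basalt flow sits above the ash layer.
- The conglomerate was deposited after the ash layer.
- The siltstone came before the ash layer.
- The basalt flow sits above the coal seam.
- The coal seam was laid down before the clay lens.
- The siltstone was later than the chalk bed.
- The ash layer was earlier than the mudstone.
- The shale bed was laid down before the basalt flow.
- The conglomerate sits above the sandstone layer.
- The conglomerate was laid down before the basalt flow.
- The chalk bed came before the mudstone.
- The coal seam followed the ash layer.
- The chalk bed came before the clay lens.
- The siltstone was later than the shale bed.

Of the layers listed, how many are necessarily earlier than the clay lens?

5

Directly stated before the clay lens: the chalk bed and the coal seam.
The ash layer reaches the clay lens via the ash layer → the coal seam → the clay lens.
The shale bed reaches the clay lens via the shale bed → the ash layer → the coal seam → the clay lens.
The siltstone reaches the clay lens via the siltstone → the ash layer → the coal seam → the clay lens.
That's the ash layer, the chalk bed, the coal seam, the shale bed, and the siltstone — 5 in all.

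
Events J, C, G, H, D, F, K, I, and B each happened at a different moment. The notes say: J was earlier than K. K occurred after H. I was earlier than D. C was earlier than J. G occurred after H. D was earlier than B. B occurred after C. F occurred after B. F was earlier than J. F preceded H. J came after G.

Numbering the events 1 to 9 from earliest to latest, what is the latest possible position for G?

7

G must come before J and K — 2 events forced after it.
Everything else can be placed before G in some valid order, so G can sit as late as position 9 − 2 = 7.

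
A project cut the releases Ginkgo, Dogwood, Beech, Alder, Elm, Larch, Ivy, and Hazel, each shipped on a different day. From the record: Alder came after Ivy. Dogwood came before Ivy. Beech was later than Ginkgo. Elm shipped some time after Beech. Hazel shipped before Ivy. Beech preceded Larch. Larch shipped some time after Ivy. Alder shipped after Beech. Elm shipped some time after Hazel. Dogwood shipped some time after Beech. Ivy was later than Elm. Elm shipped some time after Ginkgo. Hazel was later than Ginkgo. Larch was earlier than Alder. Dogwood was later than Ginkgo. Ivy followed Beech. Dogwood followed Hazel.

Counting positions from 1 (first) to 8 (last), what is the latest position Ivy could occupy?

Ivy must come before Alder and Larch — 2 releases forced after it.
Everything else can be placed before Ivy in some valid order, so Ivy can sit as late as position 8 − 2 = 6.

6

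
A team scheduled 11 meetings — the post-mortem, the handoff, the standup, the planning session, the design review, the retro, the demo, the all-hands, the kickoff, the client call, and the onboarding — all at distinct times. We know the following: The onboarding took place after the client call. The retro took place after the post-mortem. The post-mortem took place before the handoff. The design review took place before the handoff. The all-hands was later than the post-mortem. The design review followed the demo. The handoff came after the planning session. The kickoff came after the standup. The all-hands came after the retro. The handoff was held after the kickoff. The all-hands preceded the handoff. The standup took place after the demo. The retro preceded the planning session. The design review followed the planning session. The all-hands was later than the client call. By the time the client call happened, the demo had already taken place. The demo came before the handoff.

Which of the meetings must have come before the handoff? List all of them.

the all-hands, the client call, the demo, the design review, the kickoff, the planning session, the post-mortem, the retro, the standup

Directly stated before the handoff: the all-hands, the demo, the design review, the kickoff, the planning session, and the post-mortem.
The client call reaches the handoff via the client call → the all-hands → the handoff.
The retro reaches the handoff via the retro → the all-hands → the handoff.
The standup reaches the handoff via the standup → the kickoff → the handoff.
No chain forces the onboarding ahead of the handoff.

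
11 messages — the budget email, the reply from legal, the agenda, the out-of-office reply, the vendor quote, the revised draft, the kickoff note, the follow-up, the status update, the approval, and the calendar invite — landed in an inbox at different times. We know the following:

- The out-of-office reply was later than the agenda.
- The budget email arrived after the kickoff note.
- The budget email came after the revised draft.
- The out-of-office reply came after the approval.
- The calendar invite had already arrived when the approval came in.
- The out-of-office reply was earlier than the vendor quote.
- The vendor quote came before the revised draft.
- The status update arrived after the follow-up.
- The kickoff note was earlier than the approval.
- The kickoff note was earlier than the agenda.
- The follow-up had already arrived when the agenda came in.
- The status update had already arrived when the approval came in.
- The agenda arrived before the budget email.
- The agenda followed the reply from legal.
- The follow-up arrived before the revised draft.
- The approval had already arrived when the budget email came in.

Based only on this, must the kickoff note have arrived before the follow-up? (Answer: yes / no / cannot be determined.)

cannot be determined

No chain of stated constraints runs from the kickoff note to the follow-up, and none runs from the follow-up to the kickoff note either.
So the relative order of the kickoff note and the follow-up is not fixed by the given facts.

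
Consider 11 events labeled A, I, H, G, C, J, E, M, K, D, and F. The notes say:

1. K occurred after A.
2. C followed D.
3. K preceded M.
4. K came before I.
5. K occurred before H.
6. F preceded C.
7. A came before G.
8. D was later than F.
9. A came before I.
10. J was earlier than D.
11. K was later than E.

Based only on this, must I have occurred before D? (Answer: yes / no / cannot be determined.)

cannot be determined

No chain of stated constraints runs from I to D, and none runs from D to I either.
So the relative order of I and D is not fixed by the given facts.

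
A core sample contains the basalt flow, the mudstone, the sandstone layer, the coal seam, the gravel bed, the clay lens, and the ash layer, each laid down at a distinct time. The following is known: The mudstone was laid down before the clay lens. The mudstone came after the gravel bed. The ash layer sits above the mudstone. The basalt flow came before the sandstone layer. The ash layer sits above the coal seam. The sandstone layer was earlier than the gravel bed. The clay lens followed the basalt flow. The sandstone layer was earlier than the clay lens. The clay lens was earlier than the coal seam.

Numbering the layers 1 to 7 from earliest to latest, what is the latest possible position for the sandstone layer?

2

The sandstone layer must come before the ash layer, the clay lens, the coal seam, the gravel bed, and the mudstone — 5 layers forced after it.
Everything else can be placed before the sandstone layer in some valid order, so the sandstone layer can sit as late as position 7 − 5 = 2.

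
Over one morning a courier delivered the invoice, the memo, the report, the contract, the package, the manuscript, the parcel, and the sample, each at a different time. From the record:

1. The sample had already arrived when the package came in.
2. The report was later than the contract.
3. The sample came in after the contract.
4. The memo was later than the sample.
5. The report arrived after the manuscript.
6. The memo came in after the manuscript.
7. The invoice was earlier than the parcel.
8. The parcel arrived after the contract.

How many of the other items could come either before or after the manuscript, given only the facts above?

5

Forced after the manuscript: the memo and the report.
That leaves the contract, the invoice, the package, the parcel, and the sample with no forced order relative to the manuscript — 5.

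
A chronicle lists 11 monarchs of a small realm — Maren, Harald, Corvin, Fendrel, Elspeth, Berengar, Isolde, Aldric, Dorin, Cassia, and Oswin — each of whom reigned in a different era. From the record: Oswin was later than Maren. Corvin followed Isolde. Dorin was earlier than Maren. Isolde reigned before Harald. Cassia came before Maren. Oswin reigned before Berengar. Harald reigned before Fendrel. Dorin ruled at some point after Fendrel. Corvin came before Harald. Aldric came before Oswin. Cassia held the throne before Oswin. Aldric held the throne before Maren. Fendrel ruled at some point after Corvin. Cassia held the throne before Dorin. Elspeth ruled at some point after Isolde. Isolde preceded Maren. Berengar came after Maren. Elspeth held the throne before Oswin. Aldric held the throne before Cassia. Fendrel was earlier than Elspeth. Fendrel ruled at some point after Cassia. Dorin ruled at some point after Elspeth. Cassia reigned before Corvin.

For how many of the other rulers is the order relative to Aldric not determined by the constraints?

Forced after Aldric: Berengar, Cassia, Corvin, Dorin, Elspeth, Fendrel, Harald, Maren, and Oswin.
That leaves Isolde with no forced order relative to Aldric — 1.

1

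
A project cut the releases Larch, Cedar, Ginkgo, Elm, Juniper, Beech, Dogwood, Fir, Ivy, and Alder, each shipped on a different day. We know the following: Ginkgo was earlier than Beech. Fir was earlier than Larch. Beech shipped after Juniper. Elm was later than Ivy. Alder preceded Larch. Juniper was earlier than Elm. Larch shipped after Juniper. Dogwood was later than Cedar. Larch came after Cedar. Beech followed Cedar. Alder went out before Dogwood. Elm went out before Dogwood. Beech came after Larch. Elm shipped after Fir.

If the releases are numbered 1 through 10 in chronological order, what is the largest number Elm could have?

Elm must come before Dogwood — 1 release forced after it.
Everything else can be placed before Elm in some valid order, so Elm can sit as late as position 10 − 1 = 9.

9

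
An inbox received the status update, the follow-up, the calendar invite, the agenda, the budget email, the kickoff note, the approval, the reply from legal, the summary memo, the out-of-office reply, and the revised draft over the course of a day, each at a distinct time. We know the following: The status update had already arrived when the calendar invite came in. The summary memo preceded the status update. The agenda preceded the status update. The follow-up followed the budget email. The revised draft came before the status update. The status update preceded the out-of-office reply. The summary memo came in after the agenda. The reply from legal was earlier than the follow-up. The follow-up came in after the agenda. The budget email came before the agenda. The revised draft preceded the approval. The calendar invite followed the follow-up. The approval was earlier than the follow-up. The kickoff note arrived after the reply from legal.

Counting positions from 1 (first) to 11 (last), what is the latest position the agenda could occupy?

6

The agenda must come before the calendar invite, the follow-up, the out-of-office reply, the status update, and the summary memo — 5 messages forced after it.
Everything else can be placed before the agenda in some valid order, so the agenda can sit as late as position 11 − 5 = 6.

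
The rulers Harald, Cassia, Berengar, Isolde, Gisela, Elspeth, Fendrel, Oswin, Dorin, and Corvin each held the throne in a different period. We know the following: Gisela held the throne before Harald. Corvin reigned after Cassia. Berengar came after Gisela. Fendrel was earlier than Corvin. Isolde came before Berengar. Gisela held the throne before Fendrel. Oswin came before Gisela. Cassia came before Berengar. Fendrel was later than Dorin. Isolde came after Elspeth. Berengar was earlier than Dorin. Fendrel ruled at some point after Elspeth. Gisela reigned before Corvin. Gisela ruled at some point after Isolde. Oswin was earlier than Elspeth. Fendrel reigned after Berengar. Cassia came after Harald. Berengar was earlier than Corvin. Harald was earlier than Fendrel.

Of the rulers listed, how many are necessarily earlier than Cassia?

5

Directly stated before Cassia: Harald.
Elspeth reaches Cassia via Elspeth → Isolde → Gisela → Harald → Cassia.
Gisela reaches Cassia via Gisela → Harald → Cassia.
Isolde reaches Cassia via Isolde → Gisela → Harald → Cassia.
Likewise Oswin reaches Cassia by chaining the stated constraints.
That's Elspeth, Gisela, Harald, Isolde, and Oswin — 5 in all.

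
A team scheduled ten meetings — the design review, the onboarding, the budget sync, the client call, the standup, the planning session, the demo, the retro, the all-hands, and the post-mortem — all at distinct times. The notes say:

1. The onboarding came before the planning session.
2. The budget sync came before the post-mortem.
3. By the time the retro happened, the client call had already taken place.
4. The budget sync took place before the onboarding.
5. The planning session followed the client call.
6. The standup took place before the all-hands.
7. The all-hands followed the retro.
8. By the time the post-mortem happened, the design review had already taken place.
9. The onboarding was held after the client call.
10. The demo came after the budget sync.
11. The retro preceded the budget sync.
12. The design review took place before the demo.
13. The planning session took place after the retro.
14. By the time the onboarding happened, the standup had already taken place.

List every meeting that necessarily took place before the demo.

Directly stated before the demo: the budget sync and the design review.
The client call reaches the demo via the client call → the retro → the budget sync → the demo.
The retro reaches the demo via the retro → the budget sync → the demo.
No chain forces the all-hands (or any of the others) ahead of the demo.

the budget sync, the client call, the design review, the retro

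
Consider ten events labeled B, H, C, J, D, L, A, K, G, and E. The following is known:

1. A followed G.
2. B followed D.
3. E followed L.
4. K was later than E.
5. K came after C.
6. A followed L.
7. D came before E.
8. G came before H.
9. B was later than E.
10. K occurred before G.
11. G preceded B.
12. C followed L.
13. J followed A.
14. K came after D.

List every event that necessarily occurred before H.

Directly stated before H: G.
C reaches H via C → K → G → H.
D reaches H via D → K → G → H.
E reaches H via E → K → G → H.
Likewise K and L each reach H by chaining the stated constraints.

C, D, E, G, K, L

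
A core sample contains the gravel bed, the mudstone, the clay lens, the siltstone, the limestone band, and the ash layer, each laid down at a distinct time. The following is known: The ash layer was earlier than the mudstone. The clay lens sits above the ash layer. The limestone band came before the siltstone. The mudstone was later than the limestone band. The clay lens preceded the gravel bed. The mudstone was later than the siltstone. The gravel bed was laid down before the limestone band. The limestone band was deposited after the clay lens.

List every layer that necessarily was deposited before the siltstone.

the ash layer, the clay lens, the gravel bed, the limestone band

Directly stated before the siltstone: the limestone band.
The ash layer reaches the siltstone via the ash layer → the clay lens → the limestone band → the siltstone.
The clay lens reaches the siltstone via the clay lens → the limestone band → the siltstone.
The gravel bed reaches the siltstone via the gravel bed → the limestone band → the siltstone.
No chain forces the mudstone ahead of the siltstone.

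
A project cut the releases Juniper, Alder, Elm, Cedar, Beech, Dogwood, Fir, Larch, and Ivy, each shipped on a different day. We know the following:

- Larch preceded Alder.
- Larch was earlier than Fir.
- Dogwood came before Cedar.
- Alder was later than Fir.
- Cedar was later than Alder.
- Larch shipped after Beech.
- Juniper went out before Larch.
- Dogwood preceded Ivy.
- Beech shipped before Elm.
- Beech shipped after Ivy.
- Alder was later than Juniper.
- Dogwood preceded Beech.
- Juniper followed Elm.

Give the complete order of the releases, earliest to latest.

Dogwood, Ivy, Beech, Elm, Juniper, Larch, Fir, Alder, Cedar

The constraints fix every adjacent pair, so only one ordering works:
Dogwood → Ivy → Beech → Elm → Juniper → Larch → Fir → Alder → Cedar.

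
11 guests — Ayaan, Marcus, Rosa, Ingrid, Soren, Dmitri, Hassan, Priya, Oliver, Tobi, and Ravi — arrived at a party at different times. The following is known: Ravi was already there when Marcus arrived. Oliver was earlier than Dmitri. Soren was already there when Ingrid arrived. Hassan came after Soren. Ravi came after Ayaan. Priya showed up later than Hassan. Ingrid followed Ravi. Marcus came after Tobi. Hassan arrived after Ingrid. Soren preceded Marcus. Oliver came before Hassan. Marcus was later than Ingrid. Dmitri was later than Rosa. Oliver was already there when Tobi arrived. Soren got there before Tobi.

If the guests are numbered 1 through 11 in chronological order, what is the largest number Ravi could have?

7

Ravi must come before Hassan, Ingrid, Marcus, and Priya — 4 guests forced after them.
Everything else can be placed before Ravi in some valid order, so Ravi can sit as late as position 11 − 4 = 7.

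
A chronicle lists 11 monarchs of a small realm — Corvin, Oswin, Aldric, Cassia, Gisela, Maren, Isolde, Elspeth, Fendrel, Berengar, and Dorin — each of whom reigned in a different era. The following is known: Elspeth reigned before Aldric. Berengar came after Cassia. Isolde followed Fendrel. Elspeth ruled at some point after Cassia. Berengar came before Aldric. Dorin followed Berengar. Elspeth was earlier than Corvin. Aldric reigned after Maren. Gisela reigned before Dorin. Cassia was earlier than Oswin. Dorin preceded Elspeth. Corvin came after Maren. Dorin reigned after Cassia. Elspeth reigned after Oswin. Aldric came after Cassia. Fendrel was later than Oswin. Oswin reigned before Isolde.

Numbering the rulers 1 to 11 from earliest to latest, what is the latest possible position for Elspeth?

Elspeth must come before Aldric and Corvin — 2 rulers forced after them.
Everything else can be placed before Elspeth in some valid order, so Elspeth can sit as late as position 11 − 2 = 9.

9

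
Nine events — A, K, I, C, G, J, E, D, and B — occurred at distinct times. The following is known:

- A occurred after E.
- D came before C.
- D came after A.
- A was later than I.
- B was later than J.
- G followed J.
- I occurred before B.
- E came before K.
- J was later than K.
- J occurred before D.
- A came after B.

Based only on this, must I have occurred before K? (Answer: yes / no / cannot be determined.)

No chain of stated constraints runs from I to K, and none runs from K to I either.
So the relative order of I and K is not fixed by the given facts.

cannot be determined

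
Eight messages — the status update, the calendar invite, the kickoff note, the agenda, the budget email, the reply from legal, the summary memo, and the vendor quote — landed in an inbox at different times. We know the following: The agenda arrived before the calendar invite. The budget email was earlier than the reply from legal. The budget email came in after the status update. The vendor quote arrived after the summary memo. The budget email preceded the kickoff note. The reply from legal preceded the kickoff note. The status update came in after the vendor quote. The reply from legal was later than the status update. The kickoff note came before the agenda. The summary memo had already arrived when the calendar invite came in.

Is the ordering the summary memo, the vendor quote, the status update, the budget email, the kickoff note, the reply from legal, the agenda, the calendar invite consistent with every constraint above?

no

The constraints require the reply from legal before the kickoff note, but in the proposed sequence the kickoff note appears ahead of the reply from legal. That one violation is enough.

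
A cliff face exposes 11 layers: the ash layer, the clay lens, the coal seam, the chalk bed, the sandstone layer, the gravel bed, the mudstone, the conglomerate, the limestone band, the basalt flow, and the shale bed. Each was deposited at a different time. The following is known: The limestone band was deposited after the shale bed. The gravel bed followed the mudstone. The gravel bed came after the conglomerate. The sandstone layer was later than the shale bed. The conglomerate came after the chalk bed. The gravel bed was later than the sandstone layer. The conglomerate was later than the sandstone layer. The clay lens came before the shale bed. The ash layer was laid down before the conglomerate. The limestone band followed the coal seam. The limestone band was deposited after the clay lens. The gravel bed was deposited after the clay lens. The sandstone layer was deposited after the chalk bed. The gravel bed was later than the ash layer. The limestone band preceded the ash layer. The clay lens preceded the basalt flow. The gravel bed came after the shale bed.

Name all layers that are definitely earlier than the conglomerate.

the ash layer, the chalk bed, the clay lens, the coal seam, the limestone band, the sandstone layer, the shale bed

Directly stated before the conglomerate: the ash layer, the chalk bed, and the sandstone layer.
The clay lens reaches the conglomerate via the clay lens → the shale bed → the sandstone layer → the conglomerate.
The coal seam reaches the conglomerate via the coal seam → the limestone band → the ash layer → the conglomerate.
The limestone band reaches the conglomerate via the limestone band → the ash layer → the conglomerate.
Likewise the shale bed reaches the conglomerate by chaining the stated constraints.
No chain forces the gravel bed (or any of the others) ahead of the conglomerate.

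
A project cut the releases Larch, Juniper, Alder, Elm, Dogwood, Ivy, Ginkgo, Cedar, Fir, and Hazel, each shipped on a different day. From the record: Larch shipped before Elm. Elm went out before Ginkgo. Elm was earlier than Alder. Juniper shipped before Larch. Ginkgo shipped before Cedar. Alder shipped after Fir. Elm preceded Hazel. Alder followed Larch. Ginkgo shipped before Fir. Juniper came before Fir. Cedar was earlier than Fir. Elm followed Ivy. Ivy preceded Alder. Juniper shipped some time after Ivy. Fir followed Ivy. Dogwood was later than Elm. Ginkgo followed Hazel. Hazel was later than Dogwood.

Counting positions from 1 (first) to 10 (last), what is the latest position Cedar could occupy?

Cedar must come before Alder and Fir — 2 releases forced after it.
Everything else can be placed before Cedar in some valid order, so Cedar can sit as late as position 10 − 2 = 8.

8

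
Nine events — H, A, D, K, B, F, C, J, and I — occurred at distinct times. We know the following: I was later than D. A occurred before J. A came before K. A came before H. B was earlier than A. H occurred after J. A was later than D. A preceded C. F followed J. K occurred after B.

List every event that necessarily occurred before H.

A, B, D, J

Directly stated before H: A and J.
B reaches H via B → A → H.
D reaches H via D → A → H.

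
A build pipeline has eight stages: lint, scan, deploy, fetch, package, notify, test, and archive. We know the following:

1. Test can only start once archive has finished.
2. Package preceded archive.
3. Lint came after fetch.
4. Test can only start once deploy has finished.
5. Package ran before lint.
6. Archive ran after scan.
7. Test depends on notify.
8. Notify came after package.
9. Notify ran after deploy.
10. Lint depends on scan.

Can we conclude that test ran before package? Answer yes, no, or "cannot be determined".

Tracing the constraints gives package → archive → test, so package must come before test.
That means test cannot be before package.

no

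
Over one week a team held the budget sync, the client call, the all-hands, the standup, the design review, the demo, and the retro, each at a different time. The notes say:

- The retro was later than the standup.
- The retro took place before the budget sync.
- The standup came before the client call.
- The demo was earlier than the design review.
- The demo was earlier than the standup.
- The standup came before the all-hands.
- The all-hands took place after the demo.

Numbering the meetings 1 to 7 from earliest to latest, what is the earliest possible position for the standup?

The demo must come before the standup — 1 forced predecessor.
Nothing else is forced ahead of the standup, so its earliest slot is position 1 + 1 = 2.

2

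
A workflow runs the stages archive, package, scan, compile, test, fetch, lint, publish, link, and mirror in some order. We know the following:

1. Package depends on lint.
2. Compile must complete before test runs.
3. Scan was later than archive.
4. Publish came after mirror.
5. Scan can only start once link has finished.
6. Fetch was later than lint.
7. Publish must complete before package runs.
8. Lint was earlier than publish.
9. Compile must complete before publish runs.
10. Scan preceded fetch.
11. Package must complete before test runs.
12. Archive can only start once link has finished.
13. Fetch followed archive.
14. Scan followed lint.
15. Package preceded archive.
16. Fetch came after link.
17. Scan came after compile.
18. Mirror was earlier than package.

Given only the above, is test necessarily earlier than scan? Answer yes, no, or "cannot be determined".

No chain of stated constraints runs from test to scan, and none runs from scan to test either.
So the relative order of test and scan is not fixed by the given facts.

cannot be determined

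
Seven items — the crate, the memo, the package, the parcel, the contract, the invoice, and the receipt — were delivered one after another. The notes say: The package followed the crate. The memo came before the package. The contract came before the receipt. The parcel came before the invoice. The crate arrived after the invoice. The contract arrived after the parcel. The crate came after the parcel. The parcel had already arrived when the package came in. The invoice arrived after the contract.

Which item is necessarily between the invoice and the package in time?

Tracing the constraints gives the invoice → the crate → the package, so the crate sits after the invoice and before the package.
No other item is forced both after the invoice and before the package.

the crate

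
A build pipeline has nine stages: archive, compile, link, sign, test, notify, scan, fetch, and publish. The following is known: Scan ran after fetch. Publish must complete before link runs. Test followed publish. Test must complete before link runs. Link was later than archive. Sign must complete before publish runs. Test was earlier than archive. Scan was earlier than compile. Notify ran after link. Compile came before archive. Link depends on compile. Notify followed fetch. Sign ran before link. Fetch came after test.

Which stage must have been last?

Every other stage has a chain of constraints placing it before notify, so notify is last.

notify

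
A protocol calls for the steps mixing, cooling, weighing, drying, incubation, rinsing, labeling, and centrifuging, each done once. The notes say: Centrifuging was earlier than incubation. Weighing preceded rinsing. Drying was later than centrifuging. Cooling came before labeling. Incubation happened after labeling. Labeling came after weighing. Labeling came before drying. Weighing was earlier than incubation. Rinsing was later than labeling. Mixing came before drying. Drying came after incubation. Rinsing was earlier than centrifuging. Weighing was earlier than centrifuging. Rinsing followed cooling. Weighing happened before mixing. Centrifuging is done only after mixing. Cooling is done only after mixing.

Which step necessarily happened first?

Weighing has a chain of constraints placing it before every other step, so weighing must be first.

weighing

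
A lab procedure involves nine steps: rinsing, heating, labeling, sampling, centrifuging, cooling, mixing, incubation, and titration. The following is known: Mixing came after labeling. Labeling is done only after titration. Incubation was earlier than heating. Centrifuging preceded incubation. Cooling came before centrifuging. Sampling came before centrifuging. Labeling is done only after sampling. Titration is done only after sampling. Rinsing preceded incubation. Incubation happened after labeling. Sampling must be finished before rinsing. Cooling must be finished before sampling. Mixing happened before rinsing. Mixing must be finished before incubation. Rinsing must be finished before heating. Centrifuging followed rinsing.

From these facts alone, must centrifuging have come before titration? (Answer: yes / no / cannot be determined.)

no

Tracing the constraints gives titration → labeling → mixing → rinsing → centrifuging, so titration must come before centrifuging.
That means centrifuging cannot be before titration.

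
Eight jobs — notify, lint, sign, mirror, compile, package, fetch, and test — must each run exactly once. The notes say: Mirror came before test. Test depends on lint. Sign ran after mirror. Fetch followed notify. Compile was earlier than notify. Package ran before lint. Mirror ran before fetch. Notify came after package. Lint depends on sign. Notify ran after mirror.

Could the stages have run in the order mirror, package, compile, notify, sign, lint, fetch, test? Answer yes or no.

yes

Check each stated constraint against the proposed order — e.g. mirror is ahead of fetch; mirror is ahead of test. Every pair is in the required order; nothing is violated.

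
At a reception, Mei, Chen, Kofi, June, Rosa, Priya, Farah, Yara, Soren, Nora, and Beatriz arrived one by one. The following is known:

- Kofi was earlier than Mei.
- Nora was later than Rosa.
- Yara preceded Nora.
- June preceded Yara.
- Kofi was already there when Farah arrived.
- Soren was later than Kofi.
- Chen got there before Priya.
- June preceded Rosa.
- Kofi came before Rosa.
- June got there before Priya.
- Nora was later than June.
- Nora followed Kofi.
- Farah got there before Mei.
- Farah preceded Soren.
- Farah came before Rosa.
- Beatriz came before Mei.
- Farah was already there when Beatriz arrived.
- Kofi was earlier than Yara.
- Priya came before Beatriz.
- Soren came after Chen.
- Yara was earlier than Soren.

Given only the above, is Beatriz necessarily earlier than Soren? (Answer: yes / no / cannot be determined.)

cannot be determined

No chain of stated constraints runs from Beatriz to Soren, and none runs from Soren to Beatriz either.
So the relative order of Beatriz and Soren is not fixed by the given facts.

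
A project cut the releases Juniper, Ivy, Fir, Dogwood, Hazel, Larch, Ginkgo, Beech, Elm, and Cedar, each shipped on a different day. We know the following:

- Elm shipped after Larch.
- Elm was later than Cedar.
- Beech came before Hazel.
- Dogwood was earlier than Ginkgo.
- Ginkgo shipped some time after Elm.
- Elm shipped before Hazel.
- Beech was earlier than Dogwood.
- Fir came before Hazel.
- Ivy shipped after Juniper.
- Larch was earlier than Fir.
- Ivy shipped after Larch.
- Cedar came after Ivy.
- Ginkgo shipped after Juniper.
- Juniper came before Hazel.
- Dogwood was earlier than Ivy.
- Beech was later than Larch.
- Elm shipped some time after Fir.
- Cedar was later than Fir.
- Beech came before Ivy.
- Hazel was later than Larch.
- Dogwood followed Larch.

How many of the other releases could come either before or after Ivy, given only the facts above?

Forced before Ivy: Beech, Dogwood, Juniper, and Larch; forced after Ivy: Cedar, Elm, Ginkgo, and Hazel.
That leaves Fir with no forced order relative to Ivy — 1.

1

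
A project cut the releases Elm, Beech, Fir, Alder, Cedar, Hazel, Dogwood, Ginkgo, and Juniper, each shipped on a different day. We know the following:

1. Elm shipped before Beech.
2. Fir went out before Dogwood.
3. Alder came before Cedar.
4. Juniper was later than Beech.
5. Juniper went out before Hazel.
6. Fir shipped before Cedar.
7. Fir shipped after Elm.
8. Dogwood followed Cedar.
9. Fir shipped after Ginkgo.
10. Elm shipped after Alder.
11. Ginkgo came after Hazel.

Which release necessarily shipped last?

Dogwood

Every other release has a chain of constraints placing it before Dogwood, so Dogwood is last.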